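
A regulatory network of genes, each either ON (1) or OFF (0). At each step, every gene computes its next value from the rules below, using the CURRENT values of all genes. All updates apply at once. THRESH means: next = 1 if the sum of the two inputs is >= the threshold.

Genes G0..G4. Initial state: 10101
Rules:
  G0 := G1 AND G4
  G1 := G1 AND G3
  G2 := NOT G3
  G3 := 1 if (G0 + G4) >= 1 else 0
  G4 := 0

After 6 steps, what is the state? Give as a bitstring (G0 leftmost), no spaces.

Step 1: G0=G1&G4=0&1=0 G1=G1&G3=0&0=0 G2=NOT G3=NOT 0=1 G3=(1+1>=1)=1 G4=0(const) -> 00110
Step 2: G0=G1&G4=0&0=0 G1=G1&G3=0&1=0 G2=NOT G3=NOT 1=0 G3=(0+0>=1)=0 G4=0(const) -> 00000
Step 3: G0=G1&G4=0&0=0 G1=G1&G3=0&0=0 G2=NOT G3=NOT 0=1 G3=(0+0>=1)=0 G4=0(const) -> 00100
Step 4: G0=G1&G4=0&0=0 G1=G1&G3=0&0=0 G2=NOT G3=NOT 0=1 G3=(0+0>=1)=0 G4=0(const) -> 00100
Step 5: G0=G1&G4=0&0=0 G1=G1&G3=0&0=0 G2=NOT G3=NOT 0=1 G3=(0+0>=1)=0 G4=0(const) -> 00100
Step 6: G0=G1&G4=0&0=0 G1=G1&G3=0&0=0 G2=NOT G3=NOT 0=1 G3=(0+0>=1)=0 G4=0(const) -> 00100

00100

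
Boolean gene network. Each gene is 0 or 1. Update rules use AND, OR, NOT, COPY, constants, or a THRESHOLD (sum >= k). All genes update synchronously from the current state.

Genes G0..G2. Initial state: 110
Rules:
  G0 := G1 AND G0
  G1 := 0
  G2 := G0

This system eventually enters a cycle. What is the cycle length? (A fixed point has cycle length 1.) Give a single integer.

Answer: 1

Derivation:
Step 0: 110
Step 1: G0=G1&G0=1&1=1 G1=0(const) G2=G0=1 -> 101
Step 2: G0=G1&G0=0&1=0 G1=0(const) G2=G0=1 -> 001
Step 3: G0=G1&G0=0&0=0 G1=0(const) G2=G0=0 -> 000
Step 4: G0=G1&G0=0&0=0 G1=0(const) G2=G0=0 -> 000
State from step 4 equals state from step 3 -> cycle length 1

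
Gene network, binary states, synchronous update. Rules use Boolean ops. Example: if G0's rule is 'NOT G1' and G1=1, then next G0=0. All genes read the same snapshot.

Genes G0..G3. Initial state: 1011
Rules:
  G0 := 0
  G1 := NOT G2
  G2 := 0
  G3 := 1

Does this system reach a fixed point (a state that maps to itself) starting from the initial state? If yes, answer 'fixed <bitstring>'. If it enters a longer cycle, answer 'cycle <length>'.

Step 0: 1011
Step 1: G0=0(const) G1=NOT G2=NOT 1=0 G2=0(const) G3=1(const) -> 0001
Step 2: G0=0(const) G1=NOT G2=NOT 0=1 G2=0(const) G3=1(const) -> 0101
Step 3: G0=0(const) G1=NOT G2=NOT 0=1 G2=0(const) G3=1(const) -> 0101
Fixed point reached at step 2: 0101

Answer: fixed 0101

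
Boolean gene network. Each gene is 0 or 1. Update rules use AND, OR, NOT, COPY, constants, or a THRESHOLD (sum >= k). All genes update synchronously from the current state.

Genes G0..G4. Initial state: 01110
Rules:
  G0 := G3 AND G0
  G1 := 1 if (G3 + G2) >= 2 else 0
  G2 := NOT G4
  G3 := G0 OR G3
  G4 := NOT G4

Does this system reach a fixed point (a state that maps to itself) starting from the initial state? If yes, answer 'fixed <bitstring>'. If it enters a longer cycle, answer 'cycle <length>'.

Step 0: 01110
Step 1: G0=G3&G0=1&0=0 G1=(1+1>=2)=1 G2=NOT G4=NOT 0=1 G3=G0|G3=0|1=1 G4=NOT G4=NOT 0=1 -> 01111
Step 2: G0=G3&G0=1&0=0 G1=(1+1>=2)=1 G2=NOT G4=NOT 1=0 G3=G0|G3=0|1=1 G4=NOT G4=NOT 1=0 -> 01010
Step 3: G0=G3&G0=1&0=0 G1=(1+0>=2)=0 G2=NOT G4=NOT 0=1 G3=G0|G3=0|1=1 G4=NOT G4=NOT 0=1 -> 00111
Step 4: G0=G3&G0=1&0=0 G1=(1+1>=2)=1 G2=NOT G4=NOT 1=0 G3=G0|G3=0|1=1 G4=NOT G4=NOT 1=0 -> 01010
Cycle of length 2 starting at step 2 -> no fixed point

Answer: cycle 2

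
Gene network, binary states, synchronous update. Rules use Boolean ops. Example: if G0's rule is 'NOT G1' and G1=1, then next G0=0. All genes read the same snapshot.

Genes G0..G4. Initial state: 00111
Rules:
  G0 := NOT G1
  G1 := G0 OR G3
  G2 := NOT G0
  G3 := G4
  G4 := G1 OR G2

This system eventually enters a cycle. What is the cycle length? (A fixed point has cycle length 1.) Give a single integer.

Step 0: 00111
Step 1: G0=NOT G1=NOT 0=1 G1=G0|G3=0|1=1 G2=NOT G0=NOT 0=1 G3=G4=1 G4=G1|G2=0|1=1 -> 11111
Step 2: G0=NOT G1=NOT 1=0 G1=G0|G3=1|1=1 G2=NOT G0=NOT 1=0 G3=G4=1 G4=G1|G2=1|1=1 -> 01011
Step 3: G0=NOT G1=NOT 1=0 G1=G0|G3=0|1=1 G2=NOT G0=NOT 0=1 G3=G4=1 G4=G1|G2=1|0=1 -> 01111
Step 4: G0=NOT G1=NOT 1=0 G1=G0|G3=0|1=1 G2=NOT G0=NOT 0=1 G3=G4=1 G4=G1|G2=1|1=1 -> 01111
State from step 4 equals state from step 3 -> cycle length 1

Answer: 1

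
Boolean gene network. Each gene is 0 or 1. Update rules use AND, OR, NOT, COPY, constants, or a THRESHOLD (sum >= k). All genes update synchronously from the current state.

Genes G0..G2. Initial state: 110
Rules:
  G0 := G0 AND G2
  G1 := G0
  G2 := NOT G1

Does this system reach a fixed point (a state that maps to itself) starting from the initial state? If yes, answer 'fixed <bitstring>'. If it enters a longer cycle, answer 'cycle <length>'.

Step 0: 110
Step 1: G0=G0&G2=1&0=0 G1=G0=1 G2=NOT G1=NOT 1=0 -> 010
Step 2: G0=G0&G2=0&0=0 G1=G0=0 G2=NOT G1=NOT 1=0 -> 000
Step 3: G0=G0&G2=0&0=0 G1=G0=0 G2=NOT G1=NOT 0=1 -> 001
Step 4: G0=G0&G2=0&1=0 G1=G0=0 G2=NOT G1=NOT 0=1 -> 001
Fixed point reached at step 3: 001

Answer: fixed 001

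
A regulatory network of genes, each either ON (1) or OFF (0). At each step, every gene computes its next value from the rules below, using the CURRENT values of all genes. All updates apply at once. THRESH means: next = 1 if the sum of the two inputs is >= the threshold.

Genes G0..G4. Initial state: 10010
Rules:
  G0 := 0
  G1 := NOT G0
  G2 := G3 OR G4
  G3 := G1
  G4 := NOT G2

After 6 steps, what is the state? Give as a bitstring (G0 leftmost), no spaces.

Step 1: G0=0(const) G1=NOT G0=NOT 1=0 G2=G3|G4=1|0=1 G3=G1=0 G4=NOT G2=NOT 0=1 -> 00101
Step 2: G0=0(const) G1=NOT G0=NOT 0=1 G2=G3|G4=0|1=1 G3=G1=0 G4=NOT G2=NOT 1=0 -> 01100
Step 3: G0=0(const) G1=NOT G0=NOT 0=1 G2=G3|G4=0|0=0 G3=G1=1 G4=NOT G2=NOT 1=0 -> 01010
Step 4: G0=0(const) G1=NOT G0=NOT 0=1 G2=G3|G4=1|0=1 G3=G1=1 G4=NOT G2=NOT 0=1 -> 01111
Step 5: G0=0(const) G1=NOT G0=NOT 0=1 G2=G3|G4=1|1=1 G3=G1=1 G4=NOT G2=NOT 1=0 -> 01110
Step 6: G0=0(const) G1=NOT G0=NOT 0=1 G2=G3|G4=1|0=1 G3=G1=1 G4=NOT G2=NOT 1=0 -> 01110

01110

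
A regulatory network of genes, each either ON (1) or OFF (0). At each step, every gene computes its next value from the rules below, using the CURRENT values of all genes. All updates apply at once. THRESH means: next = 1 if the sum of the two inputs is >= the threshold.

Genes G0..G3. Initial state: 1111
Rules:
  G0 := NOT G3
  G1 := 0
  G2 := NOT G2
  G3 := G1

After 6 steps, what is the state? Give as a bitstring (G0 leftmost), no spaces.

Step 1: G0=NOT G3=NOT 1=0 G1=0(const) G2=NOT G2=NOT 1=0 G3=G1=1 -> 0001
Step 2: G0=NOT G3=NOT 1=0 G1=0(const) G2=NOT G2=NOT 0=1 G3=G1=0 -> 0010
Step 3: G0=NOT G3=NOT 0=1 G1=0(const) G2=NOT G2=NOT 1=0 G3=G1=0 -> 1000
Step 4: G0=NOT G3=NOT 0=1 G1=0(const) G2=NOT G2=NOT 0=1 G3=G1=0 -> 1010
Step 5: G0=NOT G3=NOT 0=1 G1=0(const) G2=NOT G2=NOT 1=0 G3=G1=0 -> 1000
Step 6: G0=NOT G3=NOT 0=1 G1=0(const) G2=NOT G2=NOT 0=1 G3=G1=0 -> 1010

1010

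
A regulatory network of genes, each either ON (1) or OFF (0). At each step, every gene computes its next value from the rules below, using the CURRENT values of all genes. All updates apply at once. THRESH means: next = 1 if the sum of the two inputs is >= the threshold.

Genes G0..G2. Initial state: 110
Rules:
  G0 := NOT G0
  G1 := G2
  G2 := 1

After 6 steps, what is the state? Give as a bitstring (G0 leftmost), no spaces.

Step 1: G0=NOT G0=NOT 1=0 G1=G2=0 G2=1(const) -> 001
Step 2: G0=NOT G0=NOT 0=1 G1=G2=1 G2=1(const) -> 111
Step 3: G0=NOT G0=NOT 1=0 G1=G2=1 G2=1(const) -> 011
Step 4: G0=NOT G0=NOT 0=1 G1=G2=1 G2=1(const) -> 111
Step 5: G0=NOT G0=NOT 1=0 G1=G2=1 G2=1(const) -> 011
Step 6: G0=NOT G0=NOT 0=1 G1=G2=1 G2=1(const) -> 111

111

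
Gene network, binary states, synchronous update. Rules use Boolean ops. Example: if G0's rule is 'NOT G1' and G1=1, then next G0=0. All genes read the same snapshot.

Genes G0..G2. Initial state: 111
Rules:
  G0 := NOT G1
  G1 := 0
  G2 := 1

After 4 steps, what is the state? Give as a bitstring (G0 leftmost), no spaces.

Step 1: G0=NOT G1=NOT 1=0 G1=0(const) G2=1(const) -> 001
Step 2: G0=NOT G1=NOT 0=1 G1=0(const) G2=1(const) -> 101
Step 3: G0=NOT G1=NOT 0=1 G1=0(const) G2=1(const) -> 101
Step 4: G0=NOT G1=NOT 0=1 G1=0(const) G2=1(const) -> 101

101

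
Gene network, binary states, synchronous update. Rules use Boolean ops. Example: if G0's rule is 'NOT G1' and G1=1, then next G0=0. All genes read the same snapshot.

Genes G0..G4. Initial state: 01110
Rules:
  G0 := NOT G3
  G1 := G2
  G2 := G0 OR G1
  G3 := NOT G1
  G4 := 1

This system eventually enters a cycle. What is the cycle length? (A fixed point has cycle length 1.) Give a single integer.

Answer: 1

Derivation:
Step 0: 01110
Step 1: G0=NOT G3=NOT 1=0 G1=G2=1 G2=G0|G1=0|1=1 G3=NOT G1=NOT 1=0 G4=1(const) -> 01101
Step 2: G0=NOT G3=NOT 0=1 G1=G2=1 G2=G0|G1=0|1=1 G3=NOT G1=NOT 1=0 G4=1(const) -> 11101
Step 3: G0=NOT G3=NOT 0=1 G1=G2=1 G2=G0|G1=1|1=1 G3=NOT G1=NOT 1=0 G4=1(const) -> 11101
State from step 3 equals state from step 2 -> cycle length 1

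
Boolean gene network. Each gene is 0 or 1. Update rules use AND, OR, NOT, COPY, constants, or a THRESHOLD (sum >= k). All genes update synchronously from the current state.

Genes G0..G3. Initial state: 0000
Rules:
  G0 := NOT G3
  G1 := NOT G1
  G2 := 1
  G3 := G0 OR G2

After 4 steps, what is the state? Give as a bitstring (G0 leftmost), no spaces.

Step 1: G0=NOT G3=NOT 0=1 G1=NOT G1=NOT 0=1 G2=1(const) G3=G0|G2=0|0=0 -> 1110
Step 2: G0=NOT G3=NOT 0=1 G1=NOT G1=NOT 1=0 G2=1(const) G3=G0|G2=1|1=1 -> 1011
Step 3: G0=NOT G3=NOT 1=0 G1=NOT G1=NOT 0=1 G2=1(const) G3=G0|G2=1|1=1 -> 0111
Step 4: G0=NOT G3=NOT 1=0 G1=NOT G1=NOT 1=0 G2=1(const) G3=G0|G2=0|1=1 -> 0011

0011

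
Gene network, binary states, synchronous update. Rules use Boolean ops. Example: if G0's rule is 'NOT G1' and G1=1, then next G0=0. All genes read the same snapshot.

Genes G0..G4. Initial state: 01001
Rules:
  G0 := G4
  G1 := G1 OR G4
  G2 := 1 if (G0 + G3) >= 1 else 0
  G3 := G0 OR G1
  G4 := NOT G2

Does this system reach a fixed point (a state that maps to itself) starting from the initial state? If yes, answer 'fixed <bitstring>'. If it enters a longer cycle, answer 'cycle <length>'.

Step 0: 01001
Step 1: G0=G4=1 G1=G1|G4=1|1=1 G2=(0+0>=1)=0 G3=G0|G1=0|1=1 G4=NOT G2=NOT 0=1 -> 11011
Step 2: G0=G4=1 G1=G1|G4=1|1=1 G2=(1+1>=1)=1 G3=G0|G1=1|1=1 G4=NOT G2=NOT 0=1 -> 11111
Step 3: G0=G4=1 G1=G1|G4=1|1=1 G2=(1+1>=1)=1 G3=G0|G1=1|1=1 G4=NOT G2=NOT 1=0 -> 11110
Step 4: G0=G4=0 G1=G1|G4=1|0=1 G2=(1+1>=1)=1 G3=G0|G1=1|1=1 G4=NOT G2=NOT 1=0 -> 01110
Step 5: G0=G4=0 G1=G1|G4=1|0=1 G2=(0+1>=1)=1 G3=G0|G1=0|1=1 G4=NOT G2=NOT 1=0 -> 01110
Fixed point reached at step 4: 01110

Answer: fixed 01110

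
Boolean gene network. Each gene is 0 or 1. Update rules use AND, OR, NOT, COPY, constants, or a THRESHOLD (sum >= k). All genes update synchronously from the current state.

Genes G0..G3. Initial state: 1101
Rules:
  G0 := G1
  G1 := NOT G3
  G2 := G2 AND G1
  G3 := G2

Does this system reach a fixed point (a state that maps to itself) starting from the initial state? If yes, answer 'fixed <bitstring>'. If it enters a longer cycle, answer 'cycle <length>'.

Step 0: 1101
Step 1: G0=G1=1 G1=NOT G3=NOT 1=0 G2=G2&G1=0&1=0 G3=G2=0 -> 1000
Step 2: G0=G1=0 G1=NOT G3=NOT 0=1 G2=G2&G1=0&0=0 G3=G2=0 -> 0100
Step 3: G0=G1=1 G1=NOT G3=NOT 0=1 G2=G2&G1=0&1=0 G3=G2=0 -> 1100
Step 4: G0=G1=1 G1=NOT G3=NOT 0=1 G2=G2&G1=0&1=0 G3=G2=0 -> 1100
Fixed point reached at step 3: 1100

Answer: fixed 1100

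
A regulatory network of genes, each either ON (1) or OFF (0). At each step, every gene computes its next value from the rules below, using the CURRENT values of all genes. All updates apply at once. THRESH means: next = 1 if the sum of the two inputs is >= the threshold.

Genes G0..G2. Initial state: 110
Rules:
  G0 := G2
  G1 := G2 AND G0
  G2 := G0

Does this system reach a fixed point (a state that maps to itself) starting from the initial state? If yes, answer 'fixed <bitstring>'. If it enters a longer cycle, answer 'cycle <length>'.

Answer: cycle 2

Derivation:
Step 0: 110
Step 1: G0=G2=0 G1=G2&G0=0&1=0 G2=G0=1 -> 001
Step 2: G0=G2=1 G1=G2&G0=1&0=0 G2=G0=0 -> 100
Step 3: G0=G2=0 G1=G2&G0=0&1=0 G2=G0=1 -> 001
Cycle of length 2 starting at step 1 -> no fixed point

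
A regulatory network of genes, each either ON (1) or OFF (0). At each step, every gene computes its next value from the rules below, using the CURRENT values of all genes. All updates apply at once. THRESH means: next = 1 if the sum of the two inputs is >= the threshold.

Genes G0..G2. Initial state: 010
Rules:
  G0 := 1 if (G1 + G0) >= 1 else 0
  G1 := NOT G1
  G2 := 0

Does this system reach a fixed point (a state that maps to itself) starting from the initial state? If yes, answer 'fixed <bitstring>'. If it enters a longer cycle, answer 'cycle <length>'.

Step 0: 010
Step 1: G0=(1+0>=1)=1 G1=NOT G1=NOT 1=0 G2=0(const) -> 100
Step 2: G0=(0+1>=1)=1 G1=NOT G1=NOT 0=1 G2=0(const) -> 110
Step 3: G0=(1+1>=1)=1 G1=NOT G1=NOT 1=0 G2=0(const) -> 100
Cycle of length 2 starting at step 1 -> no fixed point

Answer: cycle 2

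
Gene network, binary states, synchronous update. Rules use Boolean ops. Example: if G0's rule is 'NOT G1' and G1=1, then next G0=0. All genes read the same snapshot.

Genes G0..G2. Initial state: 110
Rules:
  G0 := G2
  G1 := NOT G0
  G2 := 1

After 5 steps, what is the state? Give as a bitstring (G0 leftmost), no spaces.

Step 1: G0=G2=0 G1=NOT G0=NOT 1=0 G2=1(const) -> 001
Step 2: G0=G2=1 G1=NOT G0=NOT 0=1 G2=1(const) -> 111
Step 3: G0=G2=1 G1=NOT G0=NOT 1=0 G2=1(const) -> 101
Step 4: G0=G2=1 G1=NOT G0=NOT 1=0 G2=1(const) -> 101
Step 5: G0=G2=1 G1=NOT G0=NOT 1=0 G2=1(const) -> 101

101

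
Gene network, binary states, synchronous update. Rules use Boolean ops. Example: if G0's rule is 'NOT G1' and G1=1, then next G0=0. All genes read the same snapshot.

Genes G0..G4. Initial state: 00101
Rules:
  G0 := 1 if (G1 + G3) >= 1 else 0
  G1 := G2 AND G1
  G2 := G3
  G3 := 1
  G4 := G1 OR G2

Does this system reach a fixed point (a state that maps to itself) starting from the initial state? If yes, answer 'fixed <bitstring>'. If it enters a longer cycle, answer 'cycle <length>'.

Step 0: 00101
Step 1: G0=(0+0>=1)=0 G1=G2&G1=1&0=0 G2=G3=0 G3=1(const) G4=G1|G2=0|1=1 -> 00011
Step 2: G0=(0+1>=1)=1 G1=G2&G1=0&0=0 G2=G3=1 G3=1(const) G4=G1|G2=0|0=0 -> 10110
Step 3: G0=(0+1>=1)=1 G1=G2&G1=1&0=0 G2=G3=1 G3=1(const) G4=G1|G2=0|1=1 -> 10111
Step 4: G0=(0+1>=1)=1 G1=G2&G1=1&0=0 G2=G3=1 G3=1(const) G4=G1|G2=0|1=1 -> 10111
Fixed point reached at step 3: 10111

Answer: fixed 10111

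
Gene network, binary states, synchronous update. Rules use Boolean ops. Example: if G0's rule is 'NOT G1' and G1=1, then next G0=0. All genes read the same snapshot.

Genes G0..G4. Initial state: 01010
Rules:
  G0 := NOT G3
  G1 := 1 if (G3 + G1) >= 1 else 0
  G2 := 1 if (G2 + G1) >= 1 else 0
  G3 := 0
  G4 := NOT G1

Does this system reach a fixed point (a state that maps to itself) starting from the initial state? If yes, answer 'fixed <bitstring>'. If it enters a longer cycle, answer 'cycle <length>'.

Step 0: 01010
Step 1: G0=NOT G3=NOT 1=0 G1=(1+1>=1)=1 G2=(0+1>=1)=1 G3=0(const) G4=NOT G1=NOT 1=0 -> 01100
Step 2: G0=NOT G3=NOT 0=1 G1=(0+1>=1)=1 G2=(1+1>=1)=1 G3=0(const) G4=NOT G1=NOT 1=0 -> 11100
Step 3: G0=NOT G3=NOT 0=1 G1=(0+1>=1)=1 G2=(1+1>=1)=1 G3=0(const) G4=NOT G1=NOT 1=0 -> 11100
Fixed point reached at step 2: 11100

Answer: fixed 11100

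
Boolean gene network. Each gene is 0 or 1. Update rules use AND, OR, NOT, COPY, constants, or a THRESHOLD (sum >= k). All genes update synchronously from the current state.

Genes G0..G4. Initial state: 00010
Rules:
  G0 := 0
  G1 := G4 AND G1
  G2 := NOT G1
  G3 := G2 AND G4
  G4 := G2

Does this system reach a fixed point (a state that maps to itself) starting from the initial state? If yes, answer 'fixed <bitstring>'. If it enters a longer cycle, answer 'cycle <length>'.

Step 0: 00010
Step 1: G0=0(const) G1=G4&G1=0&0=0 G2=NOT G1=NOT 0=1 G3=G2&G4=0&0=0 G4=G2=0 -> 00100
Step 2: G0=0(const) G1=G4&G1=0&0=0 G2=NOT G1=NOT 0=1 G3=G2&G4=1&0=0 G4=G2=1 -> 00101
Step 3: G0=0(const) G1=G4&G1=1&0=0 G2=NOT G1=NOT 0=1 G3=G2&G4=1&1=1 G4=G2=1 -> 00111
Step 4: G0=0(const) G1=G4&G1=1&0=0 G2=NOT G1=NOT 0=1 G3=G2&G4=1&1=1 G4=G2=1 -> 00111
Fixed point reached at step 3: 00111

Answer: fixed 00111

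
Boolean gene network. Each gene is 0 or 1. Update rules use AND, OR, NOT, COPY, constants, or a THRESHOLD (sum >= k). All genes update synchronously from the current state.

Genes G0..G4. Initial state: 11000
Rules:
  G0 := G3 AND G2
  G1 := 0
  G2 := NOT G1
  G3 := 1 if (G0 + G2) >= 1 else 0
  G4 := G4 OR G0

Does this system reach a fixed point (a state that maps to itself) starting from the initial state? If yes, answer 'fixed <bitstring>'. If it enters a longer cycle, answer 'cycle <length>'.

Answer: fixed 10111

Derivation:
Step 0: 11000
Step 1: G0=G3&G2=0&0=0 G1=0(const) G2=NOT G1=NOT 1=0 G3=(1+0>=1)=1 G4=G4|G0=0|1=1 -> 00011
Step 2: G0=G3&G2=1&0=0 G1=0(const) G2=NOT G1=NOT 0=1 G3=(0+0>=1)=0 G4=G4|G0=1|0=1 -> 00101
Step 3: G0=G3&G2=0&1=0 G1=0(const) G2=NOT G1=NOT 0=1 G3=(0+1>=1)=1 G4=G4|G0=1|0=1 -> 00111
Step 4: G0=G3&G2=1&1=1 G1=0(const) G2=NOT G1=NOT 0=1 G3=(0+1>=1)=1 G4=G4|G0=1|0=1 -> 10111
Step 5: G0=G3&G2=1&1=1 G1=0(const) G2=NOT G1=NOT 0=1 G3=(1+1>=1)=1 G4=G4|G0=1|1=1 -> 10111
Fixed point reached at step 4: 10111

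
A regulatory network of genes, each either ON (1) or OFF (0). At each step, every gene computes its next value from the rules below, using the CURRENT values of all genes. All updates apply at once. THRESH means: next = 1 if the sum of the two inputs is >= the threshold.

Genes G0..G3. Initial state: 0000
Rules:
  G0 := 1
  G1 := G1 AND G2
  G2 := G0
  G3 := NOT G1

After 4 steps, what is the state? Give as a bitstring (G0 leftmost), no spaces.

Step 1: G0=1(const) G1=G1&G2=0&0=0 G2=G0=0 G3=NOT G1=NOT 0=1 -> 1001
Step 2: G0=1(const) G1=G1&G2=0&0=0 G2=G0=1 G3=NOT G1=NOT 0=1 -> 1011
Step 3: G0=1(const) G1=G1&G2=0&1=0 G2=G0=1 G3=NOT G1=NOT 0=1 -> 1011
Step 4: G0=1(const) G1=G1&G2=0&1=0 G2=G0=1 G3=NOT G1=NOT 0=1 -> 1011

1011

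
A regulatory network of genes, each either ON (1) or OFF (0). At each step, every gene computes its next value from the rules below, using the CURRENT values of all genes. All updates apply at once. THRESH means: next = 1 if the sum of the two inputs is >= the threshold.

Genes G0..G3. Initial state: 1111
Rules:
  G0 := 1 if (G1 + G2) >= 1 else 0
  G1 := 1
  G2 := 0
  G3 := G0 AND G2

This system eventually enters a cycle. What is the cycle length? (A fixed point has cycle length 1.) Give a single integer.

Step 0: 1111
Step 1: G0=(1+1>=1)=1 G1=1(const) G2=0(const) G3=G0&G2=1&1=1 -> 1101
Step 2: G0=(1+0>=1)=1 G1=1(const) G2=0(const) G3=G0&G2=1&0=0 -> 1100
Step 3: G0=(1+0>=1)=1 G1=1(const) G2=0(const) G3=G0&G2=1&0=0 -> 1100
State from step 3 equals state from step 2 -> cycle length 1

Answer: 1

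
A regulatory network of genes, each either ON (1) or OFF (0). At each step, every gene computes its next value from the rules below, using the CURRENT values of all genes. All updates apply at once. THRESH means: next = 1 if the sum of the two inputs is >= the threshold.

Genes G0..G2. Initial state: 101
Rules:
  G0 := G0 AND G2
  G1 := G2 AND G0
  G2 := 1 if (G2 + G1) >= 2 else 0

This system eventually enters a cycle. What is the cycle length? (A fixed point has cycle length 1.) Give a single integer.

Step 0: 101
Step 1: G0=G0&G2=1&1=1 G1=G2&G0=1&1=1 G2=(1+0>=2)=0 -> 110
Step 2: G0=G0&G2=1&0=0 G1=G2&G0=0&1=0 G2=(0+1>=2)=0 -> 000
Step 3: G0=G0&G2=0&0=0 G1=G2&G0=0&0=0 G2=(0+0>=2)=0 -> 000
State from step 3 equals state from step 2 -> cycle length 1

Answer: 1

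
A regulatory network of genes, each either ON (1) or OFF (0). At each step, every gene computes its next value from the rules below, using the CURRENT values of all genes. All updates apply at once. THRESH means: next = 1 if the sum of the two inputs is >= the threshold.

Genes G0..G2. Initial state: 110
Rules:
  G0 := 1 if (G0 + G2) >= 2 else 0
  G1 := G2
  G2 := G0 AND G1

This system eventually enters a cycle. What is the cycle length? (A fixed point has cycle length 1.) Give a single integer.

Answer: 1

Derivation:
Step 0: 110
Step 1: G0=(1+0>=2)=0 G1=G2=0 G2=G0&G1=1&1=1 -> 001
Step 2: G0=(0+1>=2)=0 G1=G2=1 G2=G0&G1=0&0=0 -> 010
Step 3: G0=(0+0>=2)=0 G1=G2=0 G2=G0&G1=0&1=0 -> 000
Step 4: G0=(0+0>=2)=0 G1=G2=0 G2=G0&G1=0&0=0 -> 000
State from step 4 equals state from step 3 -> cycle length 1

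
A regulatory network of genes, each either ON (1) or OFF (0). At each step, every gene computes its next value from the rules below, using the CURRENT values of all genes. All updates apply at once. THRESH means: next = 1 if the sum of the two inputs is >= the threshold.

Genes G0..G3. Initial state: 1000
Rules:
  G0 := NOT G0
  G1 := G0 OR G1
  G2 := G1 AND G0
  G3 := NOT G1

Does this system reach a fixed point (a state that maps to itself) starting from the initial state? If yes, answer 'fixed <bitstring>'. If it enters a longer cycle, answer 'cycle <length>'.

Step 0: 1000
Step 1: G0=NOT G0=NOT 1=0 G1=G0|G1=1|0=1 G2=G1&G0=0&1=0 G3=NOT G1=NOT 0=1 -> 0101
Step 2: G0=NOT G0=NOT 0=1 G1=G0|G1=0|1=1 G2=G1&G0=1&0=0 G3=NOT G1=NOT 1=0 -> 1100
Step 3: G0=NOT G0=NOT 1=0 G1=G0|G1=1|1=1 G2=G1&G0=1&1=1 G3=NOT G1=NOT 1=0 -> 0110
Step 4: G0=NOT G0=NOT 0=1 G1=G0|G1=0|1=1 G2=G1&G0=1&0=0 G3=NOT G1=NOT 1=0 -> 1100
Cycle of length 2 starting at step 2 -> no fixed point

Answer: cycle 2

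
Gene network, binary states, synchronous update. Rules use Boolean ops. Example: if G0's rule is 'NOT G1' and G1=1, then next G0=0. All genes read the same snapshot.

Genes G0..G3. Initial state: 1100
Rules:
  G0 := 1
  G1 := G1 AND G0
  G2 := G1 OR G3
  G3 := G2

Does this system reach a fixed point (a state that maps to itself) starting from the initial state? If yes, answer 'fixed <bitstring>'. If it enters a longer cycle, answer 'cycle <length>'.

Step 0: 1100
Step 1: G0=1(const) G1=G1&G0=1&1=1 G2=G1|G3=1|0=1 G3=G2=0 -> 1110
Step 2: G0=1(const) G1=G1&G0=1&1=1 G2=G1|G3=1|0=1 G3=G2=1 -> 1111
Step 3: G0=1(const) G1=G1&G0=1&1=1 G2=G1|G3=1|1=1 G3=G2=1 -> 1111
Fixed point reached at step 2: 1111

Answer: fixed 1111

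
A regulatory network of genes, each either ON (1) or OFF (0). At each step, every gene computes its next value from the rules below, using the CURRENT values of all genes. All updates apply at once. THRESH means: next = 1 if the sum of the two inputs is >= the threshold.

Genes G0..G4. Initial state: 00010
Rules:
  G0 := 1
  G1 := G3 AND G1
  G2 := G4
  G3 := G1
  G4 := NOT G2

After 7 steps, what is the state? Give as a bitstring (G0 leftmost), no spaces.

Step 1: G0=1(const) G1=G3&G1=1&0=0 G2=G4=0 G3=G1=0 G4=NOT G2=NOT 0=1 -> 10001
Step 2: G0=1(const) G1=G3&G1=0&0=0 G2=G4=1 G3=G1=0 G4=NOT G2=NOT 0=1 -> 10101
Step 3: G0=1(const) G1=G3&G1=0&0=0 G2=G4=1 G3=G1=0 G4=NOT G2=NOT 1=0 -> 10100
Step 4: G0=1(const) G1=G3&G1=0&0=0 G2=G4=0 G3=G1=0 G4=NOT G2=NOT 1=0 -> 10000
Step 5: G0=1(const) G1=G3&G1=0&0=0 G2=G4=0 G3=G1=0 G4=NOT G2=NOT 0=1 -> 10001
Step 6: G0=1(const) G1=G3&G1=0&0=0 G2=G4=1 G3=G1=0 G4=NOT G2=NOT 0=1 -> 10101
Step 7: G0=1(const) G1=G3&G1=0&0=0 G2=G4=1 G3=G1=0 G4=NOT G2=NOT 1=0 -> 10100

10100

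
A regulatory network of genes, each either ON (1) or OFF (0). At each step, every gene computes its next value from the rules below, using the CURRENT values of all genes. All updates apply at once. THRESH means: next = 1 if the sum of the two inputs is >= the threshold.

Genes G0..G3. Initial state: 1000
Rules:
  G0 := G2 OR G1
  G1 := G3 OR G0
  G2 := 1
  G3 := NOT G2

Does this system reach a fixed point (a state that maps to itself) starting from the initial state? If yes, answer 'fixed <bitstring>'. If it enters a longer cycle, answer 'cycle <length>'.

Answer: fixed 1110

Derivation:
Step 0: 1000
Step 1: G0=G2|G1=0|0=0 G1=G3|G0=0|1=1 G2=1(const) G3=NOT G2=NOT 0=1 -> 0111
Step 2: G0=G2|G1=1|1=1 G1=G3|G0=1|0=1 G2=1(const) G3=NOT G2=NOT 1=0 -> 1110
Step 3: G0=G2|G1=1|1=1 G1=G3|G0=0|1=1 G2=1(const) G3=NOT G2=NOT 1=0 -> 1110
Fixed point reached at step 2: 1110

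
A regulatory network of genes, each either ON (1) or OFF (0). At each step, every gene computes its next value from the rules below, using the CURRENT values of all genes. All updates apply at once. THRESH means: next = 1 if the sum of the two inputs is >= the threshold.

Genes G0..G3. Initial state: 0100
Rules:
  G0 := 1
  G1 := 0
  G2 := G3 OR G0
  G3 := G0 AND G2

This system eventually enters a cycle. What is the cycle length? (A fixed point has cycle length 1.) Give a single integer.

Answer: 1

Derivation:
Step 0: 0100
Step 1: G0=1(const) G1=0(const) G2=G3|G0=0|0=0 G3=G0&G2=0&0=0 -> 1000
Step 2: G0=1(const) G1=0(const) G2=G3|G0=0|1=1 G3=G0&G2=1&0=0 -> 1010
Step 3: G0=1(const) G1=0(const) G2=G3|G0=0|1=1 G3=G0&G2=1&1=1 -> 1011
Step 4: G0=1(const) G1=0(const) G2=G3|G0=1|1=1 G3=G0&G2=1&1=1 -> 1011
State from step 4 equals state from step 3 -> cycle length 1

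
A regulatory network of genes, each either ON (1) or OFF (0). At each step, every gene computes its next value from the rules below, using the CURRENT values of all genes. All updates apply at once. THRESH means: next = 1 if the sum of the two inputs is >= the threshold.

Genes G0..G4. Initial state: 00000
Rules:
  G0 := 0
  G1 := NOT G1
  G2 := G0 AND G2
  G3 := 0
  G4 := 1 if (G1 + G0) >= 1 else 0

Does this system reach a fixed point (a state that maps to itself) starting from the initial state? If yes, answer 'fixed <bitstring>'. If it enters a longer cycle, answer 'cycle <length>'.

Answer: cycle 2

Derivation:
Step 0: 00000
Step 1: G0=0(const) G1=NOT G1=NOT 0=1 G2=G0&G2=0&0=0 G3=0(const) G4=(0+0>=1)=0 -> 01000
Step 2: G0=0(const) G1=NOT G1=NOT 1=0 G2=G0&G2=0&0=0 G3=0(const) G4=(1+0>=1)=1 -> 00001
Step 3: G0=0(const) G1=NOT G1=NOT 0=1 G2=G0&G2=0&0=0 G3=0(const) G4=(0+0>=1)=0 -> 01000
Cycle of length 2 starting at step 1 -> no fixed point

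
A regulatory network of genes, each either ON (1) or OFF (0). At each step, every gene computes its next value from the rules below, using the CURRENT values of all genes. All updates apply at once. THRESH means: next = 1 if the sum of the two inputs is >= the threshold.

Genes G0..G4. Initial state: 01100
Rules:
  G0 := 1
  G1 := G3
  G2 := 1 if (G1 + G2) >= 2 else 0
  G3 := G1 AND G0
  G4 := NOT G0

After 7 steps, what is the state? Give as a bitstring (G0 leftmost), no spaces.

Step 1: G0=1(const) G1=G3=0 G2=(1+1>=2)=1 G3=G1&G0=1&0=0 G4=NOT G0=NOT 0=1 -> 10101
Step 2: G0=1(const) G1=G3=0 G2=(0+1>=2)=0 G3=G1&G0=0&1=0 G4=NOT G0=NOT 1=0 -> 10000
Step 3: G0=1(const) G1=G3=0 G2=(0+0>=2)=0 G3=G1&G0=0&1=0 G4=NOT G0=NOT 1=0 -> 10000
Step 4: G0=1(const) G1=G3=0 G2=(0+0>=2)=0 G3=G1&G0=0&1=0 G4=NOT G0=NOT 1=0 -> 10000
Step 5: G0=1(const) G1=G3=0 G2=(0+0>=2)=0 G3=G1&G0=0&1=0 G4=NOT G0=NOT 1=0 -> 10000
Step 6: G0=1(const) G1=G3=0 G2=(0+0>=2)=0 G3=G1&G0=0&1=0 G4=NOT G0=NOT 1=0 -> 10000
Step 7: G0=1(const) G1=G3=0 G2=(0+0>=2)=0 G3=G1&G0=0&1=0 G4=NOT G0=NOT 1=0 -> 10000

10000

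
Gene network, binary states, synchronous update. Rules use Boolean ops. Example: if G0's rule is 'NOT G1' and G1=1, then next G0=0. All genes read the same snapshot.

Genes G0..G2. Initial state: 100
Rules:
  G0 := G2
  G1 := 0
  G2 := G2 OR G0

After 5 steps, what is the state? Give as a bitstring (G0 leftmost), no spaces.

Step 1: G0=G2=0 G1=0(const) G2=G2|G0=0|1=1 -> 001
Step 2: G0=G2=1 G1=0(const) G2=G2|G0=1|0=1 -> 101
Step 3: G0=G2=1 G1=0(const) G2=G2|G0=1|1=1 -> 101
Step 4: G0=G2=1 G1=0(const) G2=G2|G0=1|1=1 -> 101
Step 5: G0=G2=1 G1=0(const) G2=G2|G0=1|1=1 -> 101

101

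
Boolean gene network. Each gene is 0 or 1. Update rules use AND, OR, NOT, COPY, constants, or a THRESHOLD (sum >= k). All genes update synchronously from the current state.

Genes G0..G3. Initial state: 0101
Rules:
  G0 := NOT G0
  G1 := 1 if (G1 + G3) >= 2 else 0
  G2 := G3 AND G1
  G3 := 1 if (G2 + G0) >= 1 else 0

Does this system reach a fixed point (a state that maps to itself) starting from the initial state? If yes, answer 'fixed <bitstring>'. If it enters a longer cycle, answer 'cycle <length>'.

Step 0: 0101
Step 1: G0=NOT G0=NOT 0=1 G1=(1+1>=2)=1 G2=G3&G1=1&1=1 G3=(0+0>=1)=0 -> 1110
Step 2: G0=NOT G0=NOT 1=0 G1=(1+0>=2)=0 G2=G3&G1=0&1=0 G3=(1+1>=1)=1 -> 0001
Step 3: G0=NOT G0=NOT 0=1 G1=(0+1>=2)=0 G2=G3&G1=1&0=0 G3=(0+0>=1)=0 -> 1000
Step 4: G0=NOT G0=NOT 1=0 G1=(0+0>=2)=0 G2=G3&G1=0&0=0 G3=(0+1>=1)=1 -> 0001
Cycle of length 2 starting at step 2 -> no fixed point

Answer: cycle 2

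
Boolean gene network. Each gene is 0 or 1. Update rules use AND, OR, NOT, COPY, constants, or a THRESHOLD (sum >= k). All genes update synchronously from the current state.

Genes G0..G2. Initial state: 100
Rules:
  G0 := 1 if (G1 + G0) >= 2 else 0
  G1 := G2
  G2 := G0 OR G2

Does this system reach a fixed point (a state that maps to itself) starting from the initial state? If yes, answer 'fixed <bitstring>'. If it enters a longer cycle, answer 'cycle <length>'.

Step 0: 100
Step 1: G0=(0+1>=2)=0 G1=G2=0 G2=G0|G2=1|0=1 -> 001
Step 2: G0=(0+0>=2)=0 G1=G2=1 G2=G0|G2=0|1=1 -> 011
Step 3: G0=(1+0>=2)=0 G1=G2=1 G2=G0|G2=0|1=1 -> 011
Fixed point reached at step 2: 011

Answer: fixed 011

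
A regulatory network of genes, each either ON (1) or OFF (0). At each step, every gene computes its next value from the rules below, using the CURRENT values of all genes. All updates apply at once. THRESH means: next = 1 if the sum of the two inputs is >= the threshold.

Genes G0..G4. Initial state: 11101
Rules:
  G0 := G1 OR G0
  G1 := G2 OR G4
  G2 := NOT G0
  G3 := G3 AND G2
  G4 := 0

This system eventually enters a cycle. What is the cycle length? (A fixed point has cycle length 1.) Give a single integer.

Step 0: 11101
Step 1: G0=G1|G0=1|1=1 G1=G2|G4=1|1=1 G2=NOT G0=NOT 1=0 G3=G3&G2=0&1=0 G4=0(const) -> 11000
Step 2: G0=G1|G0=1|1=1 G1=G2|G4=0|0=0 G2=NOT G0=NOT 1=0 G3=G3&G2=0&0=0 G4=0(const) -> 10000
Step 3: G0=G1|G0=0|1=1 G1=G2|G4=0|0=0 G2=NOT G0=NOT 1=0 G3=G3&G2=0&0=0 G4=0(const) -> 10000
State from step 3 equals state from step 2 -> cycle length 1

Answer: 1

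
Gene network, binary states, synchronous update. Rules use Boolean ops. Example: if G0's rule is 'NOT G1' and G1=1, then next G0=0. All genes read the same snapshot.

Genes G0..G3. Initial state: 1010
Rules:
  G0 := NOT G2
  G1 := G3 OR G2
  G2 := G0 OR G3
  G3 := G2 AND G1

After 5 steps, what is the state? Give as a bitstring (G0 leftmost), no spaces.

Step 1: G0=NOT G2=NOT 1=0 G1=G3|G2=0|1=1 G2=G0|G3=1|0=1 G3=G2&G1=1&0=0 -> 0110
Step 2: G0=NOT G2=NOT 1=0 G1=G3|G2=0|1=1 G2=G0|G3=0|0=0 G3=G2&G1=1&1=1 -> 0101
Step 3: G0=NOT G2=NOT 0=1 G1=G3|G2=1|0=1 G2=G0|G3=0|1=1 G3=G2&G1=0&1=0 -> 1110
Step 4: G0=NOT G2=NOT 1=0 G1=G3|G2=0|1=1 G2=G0|G3=1|0=1 G3=G2&G1=1&1=1 -> 0111
Step 5: G0=NOT G2=NOT 1=0 G1=G3|G2=1|1=1 G2=G0|G3=0|1=1 G3=G2&G1=1&1=1 -> 0111

0111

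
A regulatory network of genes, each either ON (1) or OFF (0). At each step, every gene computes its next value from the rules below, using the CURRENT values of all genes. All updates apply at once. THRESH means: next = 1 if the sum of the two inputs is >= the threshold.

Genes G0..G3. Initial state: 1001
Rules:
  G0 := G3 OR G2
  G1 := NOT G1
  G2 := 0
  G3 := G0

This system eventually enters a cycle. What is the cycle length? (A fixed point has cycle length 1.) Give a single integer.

Answer: 2

Derivation:
Step 0: 1001
Step 1: G0=G3|G2=1|0=1 G1=NOT G1=NOT 0=1 G2=0(const) G3=G0=1 -> 1101
Step 2: G0=G3|G2=1|0=1 G1=NOT G1=NOT 1=0 G2=0(const) G3=G0=1 -> 1001
State from step 2 equals state from step 0 -> cycle length 2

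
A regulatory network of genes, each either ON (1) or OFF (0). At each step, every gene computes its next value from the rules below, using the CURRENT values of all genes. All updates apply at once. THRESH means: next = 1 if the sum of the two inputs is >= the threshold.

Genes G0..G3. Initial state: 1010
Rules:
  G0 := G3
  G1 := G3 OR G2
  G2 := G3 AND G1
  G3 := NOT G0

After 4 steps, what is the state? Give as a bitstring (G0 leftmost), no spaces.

Step 1: G0=G3=0 G1=G3|G2=0|1=1 G2=G3&G1=0&0=0 G3=NOT G0=NOT 1=0 -> 0100
Step 2: G0=G3=0 G1=G3|G2=0|0=0 G2=G3&G1=0&1=0 G3=NOT G0=NOT 0=1 -> 0001
Step 3: G0=G3=1 G1=G3|G2=1|0=1 G2=G3&G1=1&0=0 G3=NOT G0=NOT 0=1 -> 1101
Step 4: G0=G3=1 G1=G3|G2=1|0=1 G2=G3&G1=1&1=1 G3=NOT G0=NOT 1=0 -> 1110

1110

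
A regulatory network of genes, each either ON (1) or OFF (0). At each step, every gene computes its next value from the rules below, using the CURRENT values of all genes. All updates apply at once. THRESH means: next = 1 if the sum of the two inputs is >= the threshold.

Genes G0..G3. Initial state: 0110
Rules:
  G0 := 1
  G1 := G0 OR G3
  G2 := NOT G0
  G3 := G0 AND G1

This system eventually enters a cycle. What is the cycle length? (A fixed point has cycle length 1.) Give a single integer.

Answer: 1

Derivation:
Step 0: 0110
Step 1: G0=1(const) G1=G0|G3=0|0=0 G2=NOT G0=NOT 0=1 G3=G0&G1=0&1=0 -> 1010
Step 2: G0=1(const) G1=G0|G3=1|0=1 G2=NOT G0=NOT 1=0 G3=G0&G1=1&0=0 -> 1100
Step 3: G0=1(const) G1=G0|G3=1|0=1 G2=NOT G0=NOT 1=0 G3=G0&G1=1&1=1 -> 1101
Step 4: G0=1(const) G1=G0|G3=1|1=1 G2=NOT G0=NOT 1=0 G3=G0&G1=1&1=1 -> 1101
State from step 4 equals state from step 3 -> cycle length 1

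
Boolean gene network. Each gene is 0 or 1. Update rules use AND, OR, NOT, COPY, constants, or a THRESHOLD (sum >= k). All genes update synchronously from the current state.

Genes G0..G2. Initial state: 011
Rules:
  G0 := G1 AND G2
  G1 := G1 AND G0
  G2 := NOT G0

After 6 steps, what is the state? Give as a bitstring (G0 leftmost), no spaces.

Step 1: G0=G1&G2=1&1=1 G1=G1&G0=1&0=0 G2=NOT G0=NOT 0=1 -> 101
Step 2: G0=G1&G2=0&1=0 G1=G1&G0=0&1=0 G2=NOT G0=NOT 1=0 -> 000
Step 3: G0=G1&G2=0&0=0 G1=G1&G0=0&0=0 G2=NOT G0=NOT 0=1 -> 001
Step 4: G0=G1&G2=0&1=0 G1=G1&G0=0&0=0 G2=NOT G0=NOT 0=1 -> 001
Step 5: G0=G1&G2=0&1=0 G1=G1&G0=0&0=0 G2=NOT G0=NOT 0=1 -> 001
Step 6: G0=G1&G2=0&1=0 G1=G1&G0=0&0=0 G2=NOT G0=NOT 0=1 -> 001

001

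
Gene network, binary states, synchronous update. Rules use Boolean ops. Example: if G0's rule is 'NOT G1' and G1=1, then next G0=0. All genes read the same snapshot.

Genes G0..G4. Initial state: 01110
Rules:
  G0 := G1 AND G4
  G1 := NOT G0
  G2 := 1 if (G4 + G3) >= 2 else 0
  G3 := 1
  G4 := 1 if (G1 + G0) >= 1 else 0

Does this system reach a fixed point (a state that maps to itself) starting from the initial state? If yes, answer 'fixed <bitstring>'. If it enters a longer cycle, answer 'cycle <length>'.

Answer: cycle 5

Derivation:
Step 0: 01110
Step 1: G0=G1&G4=1&0=0 G1=NOT G0=NOT 0=1 G2=(0+1>=2)=0 G3=1(const) G4=(1+0>=1)=1 -> 01011
Step 2: G0=G1&G4=1&1=1 G1=NOT G0=NOT 0=1 G2=(1+1>=2)=1 G3=1(const) G4=(1+0>=1)=1 -> 11111
Step 3: G0=G1&G4=1&1=1 G1=NOT G0=NOT 1=0 G2=(1+1>=2)=1 G3=1(const) G4=(1+1>=1)=1 -> 10111
Step 4: G0=G1&G4=0&1=0 G1=NOT G0=NOT 1=0 G2=(1+1>=2)=1 G3=1(const) G4=(0+1>=1)=1 -> 00111
Step 5: G0=G1&G4=0&1=0 G1=NOT G0=NOT 0=1 G2=(1+1>=2)=1 G3=1(const) G4=(0+0>=1)=0 -> 01110
Cycle of length 5 starting at step 0 -> no fixed point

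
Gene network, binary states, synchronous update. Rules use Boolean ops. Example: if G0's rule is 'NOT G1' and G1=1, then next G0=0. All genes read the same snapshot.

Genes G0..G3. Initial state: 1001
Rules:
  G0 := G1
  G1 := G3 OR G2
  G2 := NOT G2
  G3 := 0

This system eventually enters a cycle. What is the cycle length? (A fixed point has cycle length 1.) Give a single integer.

Answer: 2

Derivation:
Step 0: 1001
Step 1: G0=G1=0 G1=G3|G2=1|0=1 G2=NOT G2=NOT 0=1 G3=0(const) -> 0110
Step 2: G0=G1=1 G1=G3|G2=0|1=1 G2=NOT G2=NOT 1=0 G3=0(const) -> 1100
Step 3: G0=G1=1 G1=G3|G2=0|0=0 G2=NOT G2=NOT 0=1 G3=0(const) -> 1010
Step 4: G0=G1=0 G1=G3|G2=0|1=1 G2=NOT G2=NOT 1=0 G3=0(const) -> 0100
Step 5: G0=G1=1 G1=G3|G2=0|0=0 G2=NOT G2=NOT 0=1 G3=0(const) -> 1010
State from step 5 equals state from step 3 -> cycle length 2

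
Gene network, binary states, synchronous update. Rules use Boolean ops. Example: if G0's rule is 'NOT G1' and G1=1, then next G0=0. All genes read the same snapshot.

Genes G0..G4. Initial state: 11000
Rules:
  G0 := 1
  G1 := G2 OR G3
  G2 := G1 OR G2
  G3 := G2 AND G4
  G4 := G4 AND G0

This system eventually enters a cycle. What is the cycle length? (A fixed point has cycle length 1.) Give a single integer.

Step 0: 11000
Step 1: G0=1(const) G1=G2|G3=0|0=0 G2=G1|G2=1|0=1 G3=G2&G4=0&0=0 G4=G4&G0=0&1=0 -> 10100
Step 2: G0=1(const) G1=G2|G3=1|0=1 G2=G1|G2=0|1=1 G3=G2&G4=1&0=0 G4=G4&G0=0&1=0 -> 11100
Step 3: G0=1(const) G1=G2|G3=1|0=1 G2=G1|G2=1|1=1 G3=G2&G4=1&0=0 G4=G4&G0=0&1=0 -> 11100
State from step 3 equals state from step 2 -> cycle length 1

Answer: 1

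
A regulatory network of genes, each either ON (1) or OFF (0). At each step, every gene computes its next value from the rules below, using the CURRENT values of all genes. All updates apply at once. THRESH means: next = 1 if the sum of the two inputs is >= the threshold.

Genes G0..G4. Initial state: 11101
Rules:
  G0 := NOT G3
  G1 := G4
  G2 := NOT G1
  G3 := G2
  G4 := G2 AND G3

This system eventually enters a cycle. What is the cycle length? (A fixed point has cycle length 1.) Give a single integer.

Answer: 7

Derivation:
Step 0: 11101
Step 1: G0=NOT G3=NOT 0=1 G1=G4=1 G2=NOT G1=NOT 1=0 G3=G2=1 G4=G2&G3=1&0=0 -> 11010
Step 2: G0=NOT G3=NOT 1=0 G1=G4=0 G2=NOT G1=NOT 1=0 G3=G2=0 G4=G2&G3=0&1=0 -> 00000
Step 3: G0=NOT G3=NOT 0=1 G1=G4=0 G2=NOT G1=NOT 0=1 G3=G2=0 G4=G2&G3=0&0=0 -> 10100
Step 4: G0=NOT G3=NOT 0=1 G1=G4=0 G2=NOT G1=NOT 0=1 G3=G2=1 G4=G2&G3=1&0=0 -> 10110
Step 5: G0=NOT G3=NOT 1=0 G1=G4=0 G2=NOT G1=NOT 0=1 G3=G2=1 G4=G2&G3=1&1=1 -> 00111
Step 6: G0=NOT G3=NOT 1=0 G1=G4=1 G2=NOT G1=NOT 0=1 G3=G2=1 G4=G2&G3=1&1=1 -> 01111
Step 7: G0=NOT G3=NOT 1=0 G1=G4=1 G2=NOT G1=NOT 1=0 G3=G2=1 G4=G2&G3=1&1=1 -> 01011
Step 8: G0=NOT G3=NOT 1=0 G1=G4=1 G2=NOT G1=NOT 1=0 G3=G2=0 G4=G2&G3=0&1=0 -> 01000
Step 9: G0=NOT G3=NOT 0=1 G1=G4=0 G2=NOT G1=NOT 1=0 G3=G2=0 G4=G2&G3=0&0=0 -> 10000
Step 10: G0=NOT G3=NOT 0=1 G1=G4=0 G2=NOT G1=NOT 0=1 G3=G2=0 G4=G2&G3=0&0=0 -> 10100
State from step 10 equals state from step 3 -> cycle length 7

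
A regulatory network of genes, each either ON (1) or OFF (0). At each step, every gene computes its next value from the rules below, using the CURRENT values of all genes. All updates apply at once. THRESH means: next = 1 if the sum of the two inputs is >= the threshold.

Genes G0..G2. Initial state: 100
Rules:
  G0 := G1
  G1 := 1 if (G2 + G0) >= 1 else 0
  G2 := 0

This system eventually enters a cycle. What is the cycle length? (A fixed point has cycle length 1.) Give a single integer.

Answer: 2

Derivation:
Step 0: 100
Step 1: G0=G1=0 G1=(0+1>=1)=1 G2=0(const) -> 010
Step 2: G0=G1=1 G1=(0+0>=1)=0 G2=0(const) -> 100
State from step 2 equals state from step 0 -> cycle length 2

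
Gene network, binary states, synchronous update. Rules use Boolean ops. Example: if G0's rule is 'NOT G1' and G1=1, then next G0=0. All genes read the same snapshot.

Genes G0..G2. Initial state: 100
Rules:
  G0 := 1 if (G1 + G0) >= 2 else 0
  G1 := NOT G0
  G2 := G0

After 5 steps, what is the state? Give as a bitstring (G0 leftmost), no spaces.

Step 1: G0=(0+1>=2)=0 G1=NOT G0=NOT 1=0 G2=G0=1 -> 001
Step 2: G0=(0+0>=2)=0 G1=NOT G0=NOT 0=1 G2=G0=0 -> 010
Step 3: G0=(1+0>=2)=0 G1=NOT G0=NOT 0=1 G2=G0=0 -> 010
Step 4: G0=(1+0>=2)=0 G1=NOT G0=NOT 0=1 G2=G0=0 -> 010
Step 5: G0=(1+0>=2)=0 G1=NOT G0=NOT 0=1 G2=G0=0 -> 010

010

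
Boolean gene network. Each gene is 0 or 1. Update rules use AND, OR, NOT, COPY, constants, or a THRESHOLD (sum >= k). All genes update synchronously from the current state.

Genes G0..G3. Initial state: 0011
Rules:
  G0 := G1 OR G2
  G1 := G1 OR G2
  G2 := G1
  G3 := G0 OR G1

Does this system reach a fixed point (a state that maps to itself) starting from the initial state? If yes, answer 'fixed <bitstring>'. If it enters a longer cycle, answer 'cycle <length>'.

Answer: fixed 1111

Derivation:
Step 0: 0011
Step 1: G0=G1|G2=0|1=1 G1=G1|G2=0|1=1 G2=G1=0 G3=G0|G1=0|0=0 -> 1100
Step 2: G0=G1|G2=1|0=1 G1=G1|G2=1|0=1 G2=G1=1 G3=G0|G1=1|1=1 -> 1111
Step 3: G0=G1|G2=1|1=1 G1=G1|G2=1|1=1 G2=G1=1 G3=G0|G1=1|1=1 -> 1111
Fixed point reached at step 2: 1111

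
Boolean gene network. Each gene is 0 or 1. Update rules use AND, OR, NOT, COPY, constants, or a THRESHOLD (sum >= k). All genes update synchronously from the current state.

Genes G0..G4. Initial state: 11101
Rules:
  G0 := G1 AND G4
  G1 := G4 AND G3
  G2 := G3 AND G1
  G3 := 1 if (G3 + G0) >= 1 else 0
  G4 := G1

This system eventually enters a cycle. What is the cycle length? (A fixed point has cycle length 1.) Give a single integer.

Answer: 2

Derivation:
Step 0: 11101
Step 1: G0=G1&G4=1&1=1 G1=G4&G3=1&0=0 G2=G3&G1=0&1=0 G3=(0+1>=1)=1 G4=G1=1 -> 10011
Step 2: G0=G1&G4=0&1=0 G1=G4&G3=1&1=1 G2=G3&G1=1&0=0 G3=(1+1>=1)=1 G4=G1=0 -> 01010
Step 3: G0=G1&G4=1&0=0 G1=G4&G3=0&1=0 G2=G3&G1=1&1=1 G3=(1+0>=1)=1 G4=G1=1 -> 00111
Step 4: G0=G1&G4=0&1=0 G1=G4&G3=1&1=1 G2=G3&G1=1&0=0 G3=(1+0>=1)=1 G4=G1=0 -> 01010
State from step 4 equals state from step 2 -> cycle length 2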